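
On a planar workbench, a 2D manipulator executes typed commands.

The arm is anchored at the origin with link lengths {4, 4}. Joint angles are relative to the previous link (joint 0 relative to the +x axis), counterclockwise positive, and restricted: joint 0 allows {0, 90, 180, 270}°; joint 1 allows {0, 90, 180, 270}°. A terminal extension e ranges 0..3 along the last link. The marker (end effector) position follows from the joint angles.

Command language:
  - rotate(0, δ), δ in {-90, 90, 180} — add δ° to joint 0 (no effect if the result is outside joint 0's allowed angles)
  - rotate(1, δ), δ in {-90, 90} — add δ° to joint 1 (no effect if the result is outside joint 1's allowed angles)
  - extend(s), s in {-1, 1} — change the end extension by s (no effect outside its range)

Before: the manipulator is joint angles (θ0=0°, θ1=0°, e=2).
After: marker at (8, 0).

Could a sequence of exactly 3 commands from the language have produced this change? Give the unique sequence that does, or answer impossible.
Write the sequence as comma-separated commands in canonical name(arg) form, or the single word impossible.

begin: joint angles (θ0=0°, θ1=0°, e=2)
step 1 (extend(-1)): joint angles (θ0=0°, θ1=0°, e=1)
step 2 (extend(-1)): joint angles (θ0=0°, θ1=0°, e=0)
step 3 (extend(-1)): joint angles (θ0=0°, θ1=0°, e=0)
no other 3-command option fits: unique.

extend(-1), extend(-1), extend(-1)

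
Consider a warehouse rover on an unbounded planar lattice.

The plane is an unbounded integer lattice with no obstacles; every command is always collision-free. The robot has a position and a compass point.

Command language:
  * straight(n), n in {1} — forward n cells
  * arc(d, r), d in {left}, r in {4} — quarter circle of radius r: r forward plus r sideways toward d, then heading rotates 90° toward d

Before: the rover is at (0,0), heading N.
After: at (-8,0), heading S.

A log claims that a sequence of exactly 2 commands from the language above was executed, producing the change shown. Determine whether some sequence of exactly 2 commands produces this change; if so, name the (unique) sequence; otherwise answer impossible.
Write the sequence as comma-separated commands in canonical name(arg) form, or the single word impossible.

arc(left, 4), arc(left, 4)

key: cell and facing (now S) both changed — the 2 commands mix motion and turning
initial: at (0,0), heading N
step 1 (arc(left, 4)): at (-4,4), heading W
step 2 (arc(left, 4)): at (-8,0), heading S
no other 2-command option fits: unique.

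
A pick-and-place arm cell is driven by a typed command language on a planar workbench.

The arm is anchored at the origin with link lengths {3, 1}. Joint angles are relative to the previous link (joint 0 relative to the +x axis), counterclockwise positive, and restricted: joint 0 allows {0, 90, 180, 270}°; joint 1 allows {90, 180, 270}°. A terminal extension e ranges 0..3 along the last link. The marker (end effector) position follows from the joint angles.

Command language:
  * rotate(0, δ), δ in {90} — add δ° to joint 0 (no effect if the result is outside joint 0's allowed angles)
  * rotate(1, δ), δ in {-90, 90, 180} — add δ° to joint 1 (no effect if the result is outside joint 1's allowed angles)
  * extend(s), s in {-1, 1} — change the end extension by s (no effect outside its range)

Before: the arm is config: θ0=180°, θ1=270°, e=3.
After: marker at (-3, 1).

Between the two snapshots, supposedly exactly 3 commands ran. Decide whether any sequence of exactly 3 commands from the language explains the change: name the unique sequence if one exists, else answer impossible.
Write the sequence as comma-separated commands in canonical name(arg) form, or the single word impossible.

extend(-1), extend(-1), extend(-1)

t0: config: θ0=180°, θ1=270°, e=3
[1] after extend(-1): config: θ0=180°, θ1=270°, e=2
[2] after extend(-1): config: θ0=180°, θ1=270°, e=1
[3] after extend(-1): config: θ0=180°, θ1=270°, e=0
no rival 3-sequence matches.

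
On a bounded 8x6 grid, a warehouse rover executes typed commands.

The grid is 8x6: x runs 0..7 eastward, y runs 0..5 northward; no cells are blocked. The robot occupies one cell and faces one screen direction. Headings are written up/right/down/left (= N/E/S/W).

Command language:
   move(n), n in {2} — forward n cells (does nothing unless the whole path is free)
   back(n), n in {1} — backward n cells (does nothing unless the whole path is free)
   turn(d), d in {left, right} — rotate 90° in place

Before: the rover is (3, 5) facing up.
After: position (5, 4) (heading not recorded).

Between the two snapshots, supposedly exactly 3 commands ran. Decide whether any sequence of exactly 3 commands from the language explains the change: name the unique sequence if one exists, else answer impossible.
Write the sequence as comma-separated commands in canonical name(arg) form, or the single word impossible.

back(1), turn(right), move(2)

key: running move(2) before back(1) would end elsewhere — order is forced
t0: (3, 5) facing up
step 1 (back(1)): (3, 4) facing up
step 2 (turn(right)): (3, 4) facing right
step 3 (move(2)): (5, 4) facing right
no rival 3-sequence matches.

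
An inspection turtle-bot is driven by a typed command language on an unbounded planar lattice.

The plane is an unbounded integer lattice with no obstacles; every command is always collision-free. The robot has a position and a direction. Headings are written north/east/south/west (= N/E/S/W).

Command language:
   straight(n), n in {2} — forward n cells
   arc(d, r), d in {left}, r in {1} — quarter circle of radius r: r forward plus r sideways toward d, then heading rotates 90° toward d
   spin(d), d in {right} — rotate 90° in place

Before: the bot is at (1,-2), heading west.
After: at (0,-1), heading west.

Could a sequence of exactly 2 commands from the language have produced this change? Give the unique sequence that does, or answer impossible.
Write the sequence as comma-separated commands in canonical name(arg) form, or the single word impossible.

key: order matters: swapping spin(right) and arc(left, 1) lands elsewhere
start: at (1,-2), heading west
t=1 spin(right) ⇒ at (1,-2), heading north
t=2 arc(left, 1) ⇒ at (0,-1), heading west
no rival 2-sequence matches.

spin(right), arc(left, 1)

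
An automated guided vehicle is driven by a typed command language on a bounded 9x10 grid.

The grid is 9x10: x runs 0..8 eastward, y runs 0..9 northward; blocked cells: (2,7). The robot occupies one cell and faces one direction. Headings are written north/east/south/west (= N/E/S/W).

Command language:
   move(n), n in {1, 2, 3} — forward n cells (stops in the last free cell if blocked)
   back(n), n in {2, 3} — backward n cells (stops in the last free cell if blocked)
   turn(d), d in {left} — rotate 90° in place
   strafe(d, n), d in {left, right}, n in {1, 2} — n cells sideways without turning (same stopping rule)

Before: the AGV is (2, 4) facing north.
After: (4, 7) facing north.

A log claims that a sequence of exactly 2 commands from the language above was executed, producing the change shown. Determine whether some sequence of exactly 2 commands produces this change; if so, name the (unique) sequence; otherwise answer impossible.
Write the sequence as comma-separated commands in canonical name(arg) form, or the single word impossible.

key: order matters: swapping strafe(right, 2) and move(3) lands elsewhere
t0: (2, 4) facing north
t=1 strafe(right, 2) ⇒ (4, 4) facing north
t=2 move(3) ⇒ (4, 7) facing north
all 100 alternatives checked — unique.

strafe(right, 2), move(3)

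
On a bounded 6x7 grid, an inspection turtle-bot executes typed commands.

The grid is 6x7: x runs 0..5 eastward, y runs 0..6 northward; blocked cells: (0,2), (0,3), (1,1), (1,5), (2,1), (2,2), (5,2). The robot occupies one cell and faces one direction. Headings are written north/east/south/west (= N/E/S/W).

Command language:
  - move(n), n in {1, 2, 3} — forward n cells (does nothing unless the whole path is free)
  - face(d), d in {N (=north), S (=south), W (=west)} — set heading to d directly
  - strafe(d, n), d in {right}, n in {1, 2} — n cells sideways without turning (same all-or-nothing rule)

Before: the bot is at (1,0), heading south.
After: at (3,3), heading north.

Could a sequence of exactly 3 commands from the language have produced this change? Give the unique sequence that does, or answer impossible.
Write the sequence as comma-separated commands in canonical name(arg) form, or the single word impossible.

face(N), strafe(right, 2), move(3)

key: running move(3) before face(N) would end elsewhere — order is forced
t0: at (1,0), heading south
1. face(N) → at (1,0), heading north
2. strafe(right, 2) → at (3,0), heading north
3. move(3) → at (3,3), heading north
uniquely the one of 512 3-step routes that fits.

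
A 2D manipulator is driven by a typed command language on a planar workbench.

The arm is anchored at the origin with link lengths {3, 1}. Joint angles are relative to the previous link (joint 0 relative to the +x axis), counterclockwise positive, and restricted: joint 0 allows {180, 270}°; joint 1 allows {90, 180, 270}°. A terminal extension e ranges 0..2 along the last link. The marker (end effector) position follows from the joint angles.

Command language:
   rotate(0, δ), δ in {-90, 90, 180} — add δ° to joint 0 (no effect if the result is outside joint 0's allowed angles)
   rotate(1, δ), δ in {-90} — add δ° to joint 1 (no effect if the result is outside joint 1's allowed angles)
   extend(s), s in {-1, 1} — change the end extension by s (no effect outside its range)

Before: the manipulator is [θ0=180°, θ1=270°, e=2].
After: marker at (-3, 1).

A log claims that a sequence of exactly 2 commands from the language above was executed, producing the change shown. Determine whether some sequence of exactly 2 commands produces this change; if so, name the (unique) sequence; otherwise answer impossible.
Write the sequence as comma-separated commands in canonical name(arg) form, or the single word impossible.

extend(-1), extend(-1)

initial: [θ0=180°, θ1=270°, e=2]
t=1 extend(-1) ⇒ [θ0=180°, θ1=270°, e=1]
t=2 extend(-1) ⇒ [θ0=180°, θ1=270°, e=0]
uniquely the one of 36 2-step routes that fits.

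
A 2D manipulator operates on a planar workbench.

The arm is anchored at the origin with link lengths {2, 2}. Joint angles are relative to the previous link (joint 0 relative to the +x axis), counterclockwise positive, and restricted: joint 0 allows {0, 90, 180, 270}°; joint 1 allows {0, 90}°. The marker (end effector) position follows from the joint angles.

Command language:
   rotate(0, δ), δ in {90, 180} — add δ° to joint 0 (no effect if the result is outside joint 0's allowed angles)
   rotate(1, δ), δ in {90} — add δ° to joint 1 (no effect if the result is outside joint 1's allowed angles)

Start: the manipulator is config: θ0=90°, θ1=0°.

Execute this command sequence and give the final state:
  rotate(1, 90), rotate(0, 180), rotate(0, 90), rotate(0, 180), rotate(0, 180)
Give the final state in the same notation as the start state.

config: θ0=0°, θ1=90°

initial: config: θ0=90°, θ1=0°
t=1 rotate(1, 90) ⇒ config: θ0=90°, θ1=90°
t=2 rotate(0, 180) ⇒ config: θ0=270°, θ1=90°
t=3 rotate(0, 90) ⇒ config: θ0=0°, θ1=90°
t=4 rotate(0, 180) ⇒ config: θ0=180°, θ1=90°
t=5 rotate(0, 180) ⇒ config: θ0=0°, θ1=90°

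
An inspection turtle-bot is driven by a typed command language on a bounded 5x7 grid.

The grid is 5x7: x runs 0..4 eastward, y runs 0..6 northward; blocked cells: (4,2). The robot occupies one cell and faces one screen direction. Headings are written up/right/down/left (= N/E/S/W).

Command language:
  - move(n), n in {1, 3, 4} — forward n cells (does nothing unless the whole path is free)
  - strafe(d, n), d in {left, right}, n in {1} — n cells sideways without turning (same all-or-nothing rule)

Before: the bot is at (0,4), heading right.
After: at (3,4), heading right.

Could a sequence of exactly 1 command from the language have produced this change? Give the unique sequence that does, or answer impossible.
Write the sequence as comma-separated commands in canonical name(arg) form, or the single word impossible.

key: heading stays E — the single command does not turn
initial: at (0,4), heading right
t=1 move(3) ⇒ at (3,4), heading right
uniquely the one of 5 1-step routes that fits.

move(3)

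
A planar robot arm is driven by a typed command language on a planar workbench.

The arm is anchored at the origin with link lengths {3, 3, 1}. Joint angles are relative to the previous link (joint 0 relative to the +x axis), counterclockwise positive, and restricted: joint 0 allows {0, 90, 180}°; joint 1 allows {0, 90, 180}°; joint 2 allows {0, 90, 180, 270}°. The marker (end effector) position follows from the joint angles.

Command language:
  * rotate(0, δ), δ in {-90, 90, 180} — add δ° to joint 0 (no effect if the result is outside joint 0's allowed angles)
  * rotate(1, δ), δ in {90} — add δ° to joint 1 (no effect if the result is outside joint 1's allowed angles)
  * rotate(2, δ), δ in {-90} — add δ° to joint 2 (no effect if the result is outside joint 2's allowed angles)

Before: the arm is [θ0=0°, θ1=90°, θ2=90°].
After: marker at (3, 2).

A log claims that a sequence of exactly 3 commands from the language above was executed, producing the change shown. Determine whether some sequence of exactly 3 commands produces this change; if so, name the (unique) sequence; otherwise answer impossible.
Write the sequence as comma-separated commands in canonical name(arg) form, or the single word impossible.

begin: [θ0=0°, θ1=90°, θ2=90°]
[1] after rotate(2, -90): [θ0=0°, θ1=90°, θ2=0°]
[2] after rotate(2, -90): [θ0=0°, θ1=90°, θ2=270°]
[3] after rotate(2, -90): [θ0=0°, θ1=90°, θ2=180°]
uniquely the one of 125 3-step routes that fits.

rotate(2, -90), rotate(2, -90), rotate(2, -90)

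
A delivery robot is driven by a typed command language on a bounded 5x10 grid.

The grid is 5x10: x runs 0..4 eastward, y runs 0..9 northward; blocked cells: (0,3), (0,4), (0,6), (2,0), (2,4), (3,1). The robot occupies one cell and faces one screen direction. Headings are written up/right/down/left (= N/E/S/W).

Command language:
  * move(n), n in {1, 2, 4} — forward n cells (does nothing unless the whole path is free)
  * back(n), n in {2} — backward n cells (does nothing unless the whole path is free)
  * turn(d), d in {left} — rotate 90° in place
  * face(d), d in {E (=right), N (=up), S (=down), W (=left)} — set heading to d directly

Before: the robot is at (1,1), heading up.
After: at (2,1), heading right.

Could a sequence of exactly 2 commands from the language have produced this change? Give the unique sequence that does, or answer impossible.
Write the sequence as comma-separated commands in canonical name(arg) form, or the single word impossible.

face(E), move(1)

key: position moved to (2,1) AND the heading swung to E — translation plus rotation needed
begin: at (1,1), heading up
step 1 (face(E)): at (1,1), heading right
step 2 (move(1)): at (2,1), heading right
no rival 2-sequence matches.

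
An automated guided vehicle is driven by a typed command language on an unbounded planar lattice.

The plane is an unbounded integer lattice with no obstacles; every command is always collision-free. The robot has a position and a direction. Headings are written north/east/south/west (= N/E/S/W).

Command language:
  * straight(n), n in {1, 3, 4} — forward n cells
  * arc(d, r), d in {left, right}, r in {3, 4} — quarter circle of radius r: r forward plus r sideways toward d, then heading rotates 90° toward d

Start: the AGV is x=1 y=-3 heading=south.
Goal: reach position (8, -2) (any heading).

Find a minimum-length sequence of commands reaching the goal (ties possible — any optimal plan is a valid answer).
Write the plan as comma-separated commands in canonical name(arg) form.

arc(left, 3), arc(left, 4)

from: x=1 y=-3 heading=south
1. arc(left, 3) → x=4 y=-6 heading=east
2. arc(left, 4) → x=8 y=-2 heading=north
shorter routes all fall short; 2 is best.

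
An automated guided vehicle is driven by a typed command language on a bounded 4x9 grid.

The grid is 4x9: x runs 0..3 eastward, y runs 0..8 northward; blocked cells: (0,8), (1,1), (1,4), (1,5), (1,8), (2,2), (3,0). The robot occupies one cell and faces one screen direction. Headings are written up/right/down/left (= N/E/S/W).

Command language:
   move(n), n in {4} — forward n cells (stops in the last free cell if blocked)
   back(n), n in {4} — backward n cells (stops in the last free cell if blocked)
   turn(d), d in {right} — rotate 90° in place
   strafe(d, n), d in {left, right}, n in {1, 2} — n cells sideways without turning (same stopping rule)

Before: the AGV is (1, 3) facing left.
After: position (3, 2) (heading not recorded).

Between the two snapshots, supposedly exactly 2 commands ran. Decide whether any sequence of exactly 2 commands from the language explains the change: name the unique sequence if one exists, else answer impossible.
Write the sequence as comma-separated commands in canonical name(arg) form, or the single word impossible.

back(4), strafe(left, 1)

key: back(4) runs into the grid edge before its full distance
from: (1, 3) facing left
[1] after back(4): (3, 3) facing left
[2] after strafe(left, 1): (3, 2) facing left
uniquely the one of 49 2-step routes that fits.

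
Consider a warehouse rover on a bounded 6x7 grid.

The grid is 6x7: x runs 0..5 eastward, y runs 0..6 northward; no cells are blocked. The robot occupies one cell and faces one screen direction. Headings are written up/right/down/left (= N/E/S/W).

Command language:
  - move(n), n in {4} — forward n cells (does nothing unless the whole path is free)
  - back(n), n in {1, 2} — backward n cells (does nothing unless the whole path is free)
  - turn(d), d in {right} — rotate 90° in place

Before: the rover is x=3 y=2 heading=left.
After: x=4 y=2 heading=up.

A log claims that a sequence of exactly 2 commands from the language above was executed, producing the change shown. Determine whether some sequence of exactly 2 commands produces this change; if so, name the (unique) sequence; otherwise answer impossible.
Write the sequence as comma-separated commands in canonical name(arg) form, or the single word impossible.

back(1), turn(right)

key: position moved to (4,2) AND the heading swung to N — translation plus rotation needed
from: x=3 y=2 heading=left
t=1 back(1) ⇒ x=4 y=2 heading=left
t=2 turn(right) ⇒ x=4 y=2 heading=up
no rival 2-sequence matches.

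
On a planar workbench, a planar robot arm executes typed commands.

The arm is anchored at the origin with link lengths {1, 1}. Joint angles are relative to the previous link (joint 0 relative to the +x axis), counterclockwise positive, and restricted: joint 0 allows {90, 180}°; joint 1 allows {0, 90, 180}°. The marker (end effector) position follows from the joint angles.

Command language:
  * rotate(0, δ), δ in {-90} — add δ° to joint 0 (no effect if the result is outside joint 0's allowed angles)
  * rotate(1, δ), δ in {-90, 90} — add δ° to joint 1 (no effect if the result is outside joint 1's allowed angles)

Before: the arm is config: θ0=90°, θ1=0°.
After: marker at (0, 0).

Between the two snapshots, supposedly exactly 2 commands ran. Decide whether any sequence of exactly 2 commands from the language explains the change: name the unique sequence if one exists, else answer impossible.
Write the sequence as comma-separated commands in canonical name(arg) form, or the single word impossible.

initial: config: θ0=90°, θ1=0°
[1] after rotate(1, 90): config: θ0=90°, θ1=90°
[2] after rotate(1, 90): config: θ0=90°, θ1=180°
no rival 2-sequence matches.

rotate(1, 90), rotate(1, 90)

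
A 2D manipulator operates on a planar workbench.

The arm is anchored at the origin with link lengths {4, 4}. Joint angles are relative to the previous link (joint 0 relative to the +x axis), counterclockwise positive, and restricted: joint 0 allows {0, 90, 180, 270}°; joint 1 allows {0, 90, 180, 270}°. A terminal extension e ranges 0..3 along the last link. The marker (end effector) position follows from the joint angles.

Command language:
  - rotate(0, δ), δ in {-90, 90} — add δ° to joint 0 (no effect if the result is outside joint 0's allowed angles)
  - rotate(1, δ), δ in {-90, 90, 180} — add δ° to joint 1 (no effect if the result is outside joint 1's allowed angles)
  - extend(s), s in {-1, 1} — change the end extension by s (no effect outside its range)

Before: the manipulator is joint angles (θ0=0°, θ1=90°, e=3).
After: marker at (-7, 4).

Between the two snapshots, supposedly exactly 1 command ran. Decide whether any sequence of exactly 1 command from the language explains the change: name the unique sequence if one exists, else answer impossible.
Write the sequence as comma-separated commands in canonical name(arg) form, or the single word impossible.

rotate(0, 90)

begin: joint angles (θ0=0°, θ1=90°, e=3)
1. rotate(0, 90) → joint angles (θ0=90°, θ1=90°, e=3)
uniquely the one of 7 1-step routes that fits.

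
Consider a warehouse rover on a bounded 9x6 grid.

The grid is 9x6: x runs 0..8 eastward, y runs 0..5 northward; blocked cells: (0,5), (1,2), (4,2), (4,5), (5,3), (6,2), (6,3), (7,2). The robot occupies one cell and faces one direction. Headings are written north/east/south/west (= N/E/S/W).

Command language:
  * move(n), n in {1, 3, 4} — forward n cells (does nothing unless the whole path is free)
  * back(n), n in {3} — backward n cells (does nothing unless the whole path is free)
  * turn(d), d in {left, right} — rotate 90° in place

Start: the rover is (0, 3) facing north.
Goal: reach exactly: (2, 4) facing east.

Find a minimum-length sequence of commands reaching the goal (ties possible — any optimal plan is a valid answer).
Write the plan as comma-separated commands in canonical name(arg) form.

initial: (0, 3) facing north
1. move(1) → (0, 4) facing north
2. turn(right) → (0, 4) facing east
3. move(1) → (1, 4) facing east
4. move(1) → (2, 4) facing east
shorter routes all fall short; 4 is best.

move(1), turn(right), move(1), move(1)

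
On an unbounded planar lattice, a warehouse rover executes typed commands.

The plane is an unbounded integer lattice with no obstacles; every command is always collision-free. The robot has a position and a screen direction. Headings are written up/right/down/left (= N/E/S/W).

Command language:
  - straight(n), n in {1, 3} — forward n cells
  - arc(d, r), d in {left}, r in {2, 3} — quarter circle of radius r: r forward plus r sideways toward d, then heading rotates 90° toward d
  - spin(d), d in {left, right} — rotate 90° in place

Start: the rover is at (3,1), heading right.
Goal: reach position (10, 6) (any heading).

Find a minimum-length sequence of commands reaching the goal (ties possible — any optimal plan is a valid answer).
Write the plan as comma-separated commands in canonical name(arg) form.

t0: at (3,1), heading right
t=1 straight(3) ⇒ at (6,1), heading right
t=2 straight(3) ⇒ at (9,1), heading right
t=3 arc(left, 3) ⇒ at (12,4), heading up
t=4 arc(left, 2) ⇒ at (10,6), heading left
shorter routes all fall short; 4 is best.

straight(3), straight(3), arc(left, 3), arc(left, 2)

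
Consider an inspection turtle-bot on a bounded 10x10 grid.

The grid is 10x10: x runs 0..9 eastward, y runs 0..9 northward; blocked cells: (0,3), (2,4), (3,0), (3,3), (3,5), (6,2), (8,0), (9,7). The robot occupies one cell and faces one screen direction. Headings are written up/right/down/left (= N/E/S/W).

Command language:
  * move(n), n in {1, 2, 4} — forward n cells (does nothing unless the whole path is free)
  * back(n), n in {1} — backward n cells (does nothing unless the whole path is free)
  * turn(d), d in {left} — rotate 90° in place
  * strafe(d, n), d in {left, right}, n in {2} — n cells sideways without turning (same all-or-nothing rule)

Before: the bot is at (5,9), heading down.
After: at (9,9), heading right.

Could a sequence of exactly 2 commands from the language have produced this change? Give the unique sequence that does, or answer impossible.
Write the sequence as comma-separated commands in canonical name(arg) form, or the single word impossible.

turn(left), move(4)

key: running move(4) before turn(left) would end elsewhere — order is forced
begin: at (5,9), heading down
[1] after turn(left): at (5,9), heading right
[2] after move(4): at (9,9), heading right
all 49 alternatives checked — unique.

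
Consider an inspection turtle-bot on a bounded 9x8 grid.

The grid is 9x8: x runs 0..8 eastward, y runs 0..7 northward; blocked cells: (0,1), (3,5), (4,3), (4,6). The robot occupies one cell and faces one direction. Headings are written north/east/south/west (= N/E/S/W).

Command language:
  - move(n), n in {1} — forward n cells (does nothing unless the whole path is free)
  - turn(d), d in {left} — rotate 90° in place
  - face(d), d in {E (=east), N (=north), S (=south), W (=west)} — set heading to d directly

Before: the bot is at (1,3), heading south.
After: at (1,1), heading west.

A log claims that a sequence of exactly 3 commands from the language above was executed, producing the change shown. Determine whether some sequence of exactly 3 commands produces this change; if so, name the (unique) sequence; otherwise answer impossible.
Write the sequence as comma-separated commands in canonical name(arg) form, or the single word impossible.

move(1), move(1), face(W)

key: order matters: swapping move(1) and face(W) lands elsewhere
start: at (1,3), heading south
step 1 (move(1)): at (1,2), heading south
step 2 (move(1)): at (1,1), heading south
step 3 (face(W)): at (1,1), heading west
no other 3-command option fits: unique.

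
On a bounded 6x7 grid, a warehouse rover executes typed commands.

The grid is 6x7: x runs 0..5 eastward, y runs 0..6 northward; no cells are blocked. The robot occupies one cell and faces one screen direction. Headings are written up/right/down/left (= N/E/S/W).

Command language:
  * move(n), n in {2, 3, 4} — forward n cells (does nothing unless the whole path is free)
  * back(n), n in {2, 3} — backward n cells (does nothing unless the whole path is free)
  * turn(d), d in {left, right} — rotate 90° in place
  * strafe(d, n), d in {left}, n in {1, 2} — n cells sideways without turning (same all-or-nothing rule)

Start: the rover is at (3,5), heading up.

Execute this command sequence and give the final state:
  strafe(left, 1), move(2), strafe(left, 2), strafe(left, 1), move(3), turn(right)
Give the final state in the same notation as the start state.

start: at (3,5), heading up
1. strafe(left, 1) → at (2,5), heading up
2. move(2) → at (2,5), heading up
3. strafe(left, 2) → at (0,5), heading up
4. strafe(left, 1) → at (0,5), heading up
5. move(3) → at (0,5), heading up
6. turn(right) → at (0,5), heading right

at (0,5), heading right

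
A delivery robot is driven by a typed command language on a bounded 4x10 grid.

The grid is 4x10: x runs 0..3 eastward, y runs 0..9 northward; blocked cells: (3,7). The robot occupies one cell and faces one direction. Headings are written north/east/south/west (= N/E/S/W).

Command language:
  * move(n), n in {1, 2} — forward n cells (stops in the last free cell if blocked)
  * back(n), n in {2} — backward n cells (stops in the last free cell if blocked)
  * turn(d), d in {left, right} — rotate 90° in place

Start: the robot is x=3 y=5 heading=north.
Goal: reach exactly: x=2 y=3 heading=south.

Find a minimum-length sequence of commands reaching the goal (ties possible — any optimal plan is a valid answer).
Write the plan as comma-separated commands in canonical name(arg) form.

back(2), turn(left), move(1), turn(left)

begin: x=3 y=5 heading=north
1. back(2) → x=3 y=3 heading=north
2. turn(left) → x=3 y=3 heading=west
3. move(1) → x=2 y=3 heading=west
4. turn(left) → x=2 y=3 heading=south
minimal: 4 command(s), checked below 4.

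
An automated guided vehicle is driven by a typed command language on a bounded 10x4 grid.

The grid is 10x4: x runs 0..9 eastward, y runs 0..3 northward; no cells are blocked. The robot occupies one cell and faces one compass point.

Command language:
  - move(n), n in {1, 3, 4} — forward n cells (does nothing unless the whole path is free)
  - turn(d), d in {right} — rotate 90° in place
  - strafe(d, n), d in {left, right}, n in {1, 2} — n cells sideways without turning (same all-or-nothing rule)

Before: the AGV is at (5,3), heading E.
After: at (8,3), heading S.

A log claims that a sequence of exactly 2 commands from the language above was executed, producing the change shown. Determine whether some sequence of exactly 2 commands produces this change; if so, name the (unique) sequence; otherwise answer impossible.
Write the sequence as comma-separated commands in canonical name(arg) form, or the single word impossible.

move(3), turn(right)

key: position moved to (8,3) AND the heading swung to S — translation plus rotation needed
from: at (5,3), heading E
1. move(3) → at (8,3), heading E
2. turn(right) → at (8,3), heading S
no other 2-command option fits: unique.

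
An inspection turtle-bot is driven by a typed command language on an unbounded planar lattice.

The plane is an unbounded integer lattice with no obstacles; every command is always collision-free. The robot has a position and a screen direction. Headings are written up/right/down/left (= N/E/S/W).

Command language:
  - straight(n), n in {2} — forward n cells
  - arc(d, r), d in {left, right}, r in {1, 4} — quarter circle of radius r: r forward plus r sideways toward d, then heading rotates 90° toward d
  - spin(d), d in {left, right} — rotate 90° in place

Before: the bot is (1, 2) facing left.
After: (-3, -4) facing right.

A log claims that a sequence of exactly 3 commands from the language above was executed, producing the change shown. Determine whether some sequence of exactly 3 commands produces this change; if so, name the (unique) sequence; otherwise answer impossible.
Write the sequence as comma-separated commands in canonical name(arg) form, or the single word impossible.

arc(left, 4), straight(2), spin(left)

key: order matters: swapping arc(left, 4) and spin(left) lands elsewhere
start: (1, 2) facing left
t=1 arc(left, 4) ⇒ (-3, -2) facing down
t=2 straight(2) ⇒ (-3, -4) facing down
t=3 spin(left) ⇒ (-3, -4) facing right
uniquely the one of 343 3-step routes that fits.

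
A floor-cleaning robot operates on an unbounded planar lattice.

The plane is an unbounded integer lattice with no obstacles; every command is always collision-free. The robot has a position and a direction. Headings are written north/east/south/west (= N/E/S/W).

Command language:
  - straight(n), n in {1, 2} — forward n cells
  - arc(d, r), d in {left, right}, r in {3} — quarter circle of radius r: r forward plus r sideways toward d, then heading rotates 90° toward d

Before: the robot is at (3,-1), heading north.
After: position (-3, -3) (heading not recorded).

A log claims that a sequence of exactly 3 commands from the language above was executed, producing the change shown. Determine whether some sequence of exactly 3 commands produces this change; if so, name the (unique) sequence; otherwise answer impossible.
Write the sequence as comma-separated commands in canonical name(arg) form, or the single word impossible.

key: running straight(2) before arc(left, 3) would end elsewhere — order is forced
from: at (3,-1), heading north
t=1 arc(left, 3) ⇒ at (0,2), heading west
t=2 arc(left, 3) ⇒ at (-3,-1), heading south
t=3 straight(2) ⇒ at (-3,-3), heading south
no rival 3-sequence matches.

arc(left, 3), arc(left, 3), straight(2)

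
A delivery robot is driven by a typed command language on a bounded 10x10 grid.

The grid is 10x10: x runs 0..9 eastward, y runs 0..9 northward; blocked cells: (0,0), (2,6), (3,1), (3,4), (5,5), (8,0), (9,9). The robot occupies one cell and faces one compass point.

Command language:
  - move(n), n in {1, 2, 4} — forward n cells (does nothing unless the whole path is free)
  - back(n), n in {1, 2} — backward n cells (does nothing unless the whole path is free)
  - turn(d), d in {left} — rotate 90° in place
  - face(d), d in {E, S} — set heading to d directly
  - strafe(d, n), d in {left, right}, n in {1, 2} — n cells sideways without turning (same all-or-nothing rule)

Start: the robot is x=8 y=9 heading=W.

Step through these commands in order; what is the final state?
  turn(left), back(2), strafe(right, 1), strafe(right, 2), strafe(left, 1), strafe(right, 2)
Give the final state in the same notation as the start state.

initial: x=8 y=9 heading=W
step 1 (turn(left)): x=8 y=9 heading=S
step 2 (back(2)): x=8 y=9 heading=S
step 3 (strafe(right, 1)): x=7 y=9 heading=S
step 4 (strafe(right, 2)): x=5 y=9 heading=S
step 5 (strafe(left, 1)): x=6 y=9 heading=S
step 6 (strafe(right, 2)): x=4 y=9 heading=S

x=4 y=9 heading=S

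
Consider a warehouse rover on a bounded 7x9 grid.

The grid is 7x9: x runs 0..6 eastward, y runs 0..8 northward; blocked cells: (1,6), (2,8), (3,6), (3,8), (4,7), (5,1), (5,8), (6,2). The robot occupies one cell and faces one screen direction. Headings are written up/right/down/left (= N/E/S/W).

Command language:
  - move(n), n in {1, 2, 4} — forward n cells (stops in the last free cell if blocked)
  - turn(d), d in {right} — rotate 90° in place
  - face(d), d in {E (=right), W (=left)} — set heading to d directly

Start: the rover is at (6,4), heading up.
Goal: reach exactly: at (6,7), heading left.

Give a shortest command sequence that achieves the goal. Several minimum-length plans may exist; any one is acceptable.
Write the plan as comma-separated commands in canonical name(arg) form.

move(1), move(2), face(W)

from: at (6,4), heading up
t=1 move(1) ⇒ at (6,5), heading up
t=2 move(2) ⇒ at (6,7), heading up
t=3 face(W) ⇒ at (6,7), heading left
shorter routes all fall short; 3 is best.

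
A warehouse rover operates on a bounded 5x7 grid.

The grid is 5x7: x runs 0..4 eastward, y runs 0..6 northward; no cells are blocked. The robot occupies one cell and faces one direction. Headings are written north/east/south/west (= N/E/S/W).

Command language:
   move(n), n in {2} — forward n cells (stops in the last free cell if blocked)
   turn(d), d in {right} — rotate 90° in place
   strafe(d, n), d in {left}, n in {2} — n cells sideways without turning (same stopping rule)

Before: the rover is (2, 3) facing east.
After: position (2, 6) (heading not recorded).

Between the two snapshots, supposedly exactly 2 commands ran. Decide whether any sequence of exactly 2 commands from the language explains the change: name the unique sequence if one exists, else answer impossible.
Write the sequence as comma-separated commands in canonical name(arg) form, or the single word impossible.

key: the second strafe(left, 2) runs into the grid edge before its full distance
t0: (2, 3) facing east
step 1 (strafe(left, 2)): (2, 5) facing east
step 2 (strafe(left, 2)): (2, 6) facing east
uniquely the one of 9 2-step routes that fits.

strafe(left, 2), strafe(left, 2)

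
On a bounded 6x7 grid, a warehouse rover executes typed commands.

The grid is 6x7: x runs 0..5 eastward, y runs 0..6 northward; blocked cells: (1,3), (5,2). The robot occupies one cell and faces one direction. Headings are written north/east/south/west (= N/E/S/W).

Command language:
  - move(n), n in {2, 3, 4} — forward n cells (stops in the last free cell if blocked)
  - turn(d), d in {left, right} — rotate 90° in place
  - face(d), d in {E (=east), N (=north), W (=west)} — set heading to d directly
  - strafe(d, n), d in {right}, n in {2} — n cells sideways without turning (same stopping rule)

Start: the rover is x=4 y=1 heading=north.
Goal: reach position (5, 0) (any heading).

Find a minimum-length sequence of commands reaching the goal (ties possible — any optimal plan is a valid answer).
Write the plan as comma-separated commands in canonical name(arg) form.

from: x=4 y=1 heading=north
1. turn(right) → x=4 y=1 heading=east
2. move(4) → x=5 y=1 heading=east
3. strafe(right, 2) → x=5 y=0 heading=east
nothing shorter than 3 reaches the goal.

turn(right), move(4), strafe(right, 2)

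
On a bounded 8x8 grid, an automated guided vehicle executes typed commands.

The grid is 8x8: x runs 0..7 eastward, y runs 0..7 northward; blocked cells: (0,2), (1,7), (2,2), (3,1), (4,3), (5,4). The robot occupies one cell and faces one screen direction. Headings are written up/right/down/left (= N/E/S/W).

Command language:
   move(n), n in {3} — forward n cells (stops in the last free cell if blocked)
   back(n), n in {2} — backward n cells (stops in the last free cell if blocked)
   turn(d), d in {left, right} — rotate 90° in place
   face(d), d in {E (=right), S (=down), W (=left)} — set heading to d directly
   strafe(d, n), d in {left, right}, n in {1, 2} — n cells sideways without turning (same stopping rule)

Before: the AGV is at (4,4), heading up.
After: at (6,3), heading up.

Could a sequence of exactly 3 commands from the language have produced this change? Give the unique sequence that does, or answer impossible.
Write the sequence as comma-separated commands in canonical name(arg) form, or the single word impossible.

all 1331 sequences checked — none match.

impossible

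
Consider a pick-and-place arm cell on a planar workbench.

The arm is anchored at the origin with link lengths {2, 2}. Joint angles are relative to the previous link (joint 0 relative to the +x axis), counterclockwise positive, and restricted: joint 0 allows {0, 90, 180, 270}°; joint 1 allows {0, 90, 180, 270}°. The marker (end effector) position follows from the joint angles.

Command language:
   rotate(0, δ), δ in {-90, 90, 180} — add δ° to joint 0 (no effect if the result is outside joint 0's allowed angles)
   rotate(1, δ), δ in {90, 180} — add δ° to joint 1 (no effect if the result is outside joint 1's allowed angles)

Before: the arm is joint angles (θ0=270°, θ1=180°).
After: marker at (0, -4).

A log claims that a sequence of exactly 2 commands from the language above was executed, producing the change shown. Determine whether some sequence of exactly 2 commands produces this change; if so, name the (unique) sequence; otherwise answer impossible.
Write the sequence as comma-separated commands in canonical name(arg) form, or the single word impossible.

rotate(1, 90), rotate(1, 90)

from: joint angles (θ0=270°, θ1=180°)
[1] after rotate(1, 90): joint angles (θ0=270°, θ1=270°)
[2] after rotate(1, 90): joint angles (θ0=270°, θ1=0°)
uniquely the one of 25 2-step routes that fits.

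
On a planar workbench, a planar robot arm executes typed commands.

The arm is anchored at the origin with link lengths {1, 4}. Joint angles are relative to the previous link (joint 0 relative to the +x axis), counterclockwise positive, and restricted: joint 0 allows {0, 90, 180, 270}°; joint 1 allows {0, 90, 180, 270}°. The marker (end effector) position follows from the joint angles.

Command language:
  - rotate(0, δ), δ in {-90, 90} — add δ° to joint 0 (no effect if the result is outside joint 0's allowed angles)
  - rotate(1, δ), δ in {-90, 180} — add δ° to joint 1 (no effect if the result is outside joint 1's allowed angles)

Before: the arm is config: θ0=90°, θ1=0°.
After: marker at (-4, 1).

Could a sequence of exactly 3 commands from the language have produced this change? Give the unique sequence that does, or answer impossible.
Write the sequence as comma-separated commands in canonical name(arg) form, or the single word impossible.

from: config: θ0=90°, θ1=0°
[1] after rotate(1, -90): config: θ0=90°, θ1=270°
[2] after rotate(1, -90): config: θ0=90°, θ1=180°
[3] after rotate(1, -90): config: θ0=90°, θ1=90°
uniquely the one of 64 3-step routes that fits.

rotate(1, -90), rotate(1, -90), rotate(1, -90)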